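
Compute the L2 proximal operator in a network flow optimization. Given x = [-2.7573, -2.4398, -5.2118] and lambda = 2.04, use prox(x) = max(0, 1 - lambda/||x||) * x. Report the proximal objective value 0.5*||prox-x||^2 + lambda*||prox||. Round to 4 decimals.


Step 1: Compute ||x||.
||x|| = 6.3811
Step 2: Compute scaling factor.
scale = max(0, 1 - 2.04/6.3811) = 0.6803
Step 3: prox(x) = [-1.8758, -1.6598, -3.5456]
||prox(x)|| = 4.3411
Step 4: Proximal objective.
0.5*||prox-x||^2 = 2.0808
lambda*||prox|| = 8.8558
Total = 10.9366


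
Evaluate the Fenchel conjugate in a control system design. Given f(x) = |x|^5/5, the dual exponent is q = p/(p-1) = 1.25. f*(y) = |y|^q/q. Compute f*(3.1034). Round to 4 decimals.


The conjugate exponent q satisfies 1/p + 1/q = 1.
p = 5, so q = 5/(5 - 1) = 1.25
|y|^q = 3.1034^1.25 = 4.1191
f*(3.1034) = 4.1191 / 1.25 = 3.2952


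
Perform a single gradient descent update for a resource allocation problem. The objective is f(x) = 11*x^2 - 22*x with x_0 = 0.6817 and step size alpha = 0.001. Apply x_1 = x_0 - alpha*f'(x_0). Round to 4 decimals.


We compute the gradient at x_0 and apply the update.
f'(x) = 22*x - 22
f'(0.6817) = 22*0.6817 - 22 = -7.0026
x_1 = 0.6817 - 0.001*-7.0026 = 0.6887


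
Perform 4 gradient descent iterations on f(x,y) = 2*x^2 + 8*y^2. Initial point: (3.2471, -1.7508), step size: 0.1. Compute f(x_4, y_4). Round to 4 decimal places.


Gradient descent on f(x,y) = 2*x^2 + 8*y^2.
Starting point: (3.2471, -1.7508), alpha = 0.1
Step 1: grad_x = 2*2*3.2471 = 12.9884, grad_y = 2*8*-1.7508 = -28.0128
  x_1 = 3.2471 - 0.1*12.9884 = 1.9483
  y_1 = -1.7508 - 0.1*-28.0128 = 1.0505
Step 2: grad_x = 2*2*1.9483 = 7.793, grad_y = 2*8*1.0505 = 16.8077
  x_2 = 1.9483 - 0.1*7.793 = 1.169
  y_2 = 1.0505 - 0.1*16.8077 = -0.6303
Step 3: grad_x = 2*2*1.169 = 4.6758, grad_y = 2*8*-0.6303 = -10.0846
  x_3 = 1.169 - 0.1*4.6758 = 0.7014
  y_3 = -0.6303 - 0.1*-10.0846 = 0.3782
Step 4: grad_x = 2*2*0.7014 = 2.8055, grad_y = 2*8*0.3782 = 6.0508
  x_4 = 0.7014 - 0.1*2.8055 = 0.4208
  y_4 = 0.3782 - 0.1*6.0508 = -0.2269
f(0.4208, -0.2269) = 2*0.4208^2 + 8*(-0.2269)^2 = 0.7661


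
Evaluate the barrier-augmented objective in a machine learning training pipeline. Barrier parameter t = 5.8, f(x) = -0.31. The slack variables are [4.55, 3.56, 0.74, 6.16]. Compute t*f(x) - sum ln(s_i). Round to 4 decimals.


Step 1: Compute log-barrier.
ln values: [1.5151, 1.2698, -0.3011, 1.8181]
phi = -(1.5151 + 1.2698 - 0.3011 + 1.8181) = -4.3019
Step 2: Compute augmented objective.
t*f(x) = 5.8*-0.31 = -1.798
Total = -1.798 - 4.3019 = -6.0999


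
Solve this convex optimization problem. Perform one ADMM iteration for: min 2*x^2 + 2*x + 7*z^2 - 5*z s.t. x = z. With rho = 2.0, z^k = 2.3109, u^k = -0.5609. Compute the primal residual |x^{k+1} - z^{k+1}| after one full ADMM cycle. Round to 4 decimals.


ADMM iteration with rho = 2.0, z^k = 2.3109, u^k = -0.5609
Step 1: x-update.
Minimize 2*x^2 + 2*x + (2.0/2)*(x - 2.3109 - 0.5609)^2
FOC: (2*2 + 2.0)*x = -2 + 2.0*(2.3109 + 0.5609)
x^{k+1} = 0.6239
Step 2: z-update.
Minimize 7*z^2 - 5*z + (2.0/2)*(0.6239 - z - 0.5609)^2
FOC: (2*7 + 2.0)*z = 5 + 2.0*(0.6239 - 0.5609)
z^{k+1} = 0.3204
Step 3: u-update.
u^{k+1} = -0.5609 + 0.6239 - 0.3204 = -0.2573
Step 4: Primal residual = |0.6239 - 0.3204| = 0.3036


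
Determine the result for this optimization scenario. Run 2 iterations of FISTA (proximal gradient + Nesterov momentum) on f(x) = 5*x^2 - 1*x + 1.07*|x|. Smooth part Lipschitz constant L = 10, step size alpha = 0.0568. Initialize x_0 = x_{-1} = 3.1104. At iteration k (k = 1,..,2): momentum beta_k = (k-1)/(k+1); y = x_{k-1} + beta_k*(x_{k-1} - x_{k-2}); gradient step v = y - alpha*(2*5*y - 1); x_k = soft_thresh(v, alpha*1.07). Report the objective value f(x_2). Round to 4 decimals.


FISTA on f(x) = 5*x^2 - 1*x + 1.07*|x|
L = 10, alpha = 0.0568
Iteration 1: beta = 0.0, y = 3.1104 + 0.0*(3.1104 - 3.1104) = 3.1104
  grad(y) = 30.104, v = y - alpha*grad = 1.4005
  prox(v) = soft_thresh(1.4005, 0.0608) = 1.3397
Iteration 2: beta = 0.3333, y = 1.3397 + 0.3333*(1.3397 - 3.1104) = 0.7495
  grad(y) = 6.4949, v = y - alpha*grad = 0.3806
  prox(v) = soft_thresh(0.3806, 0.0608) = 0.3198
f(x_2) = 5*0.3198^2 - 1*0.3198 + 1.07*|0.3198| = 0.5338


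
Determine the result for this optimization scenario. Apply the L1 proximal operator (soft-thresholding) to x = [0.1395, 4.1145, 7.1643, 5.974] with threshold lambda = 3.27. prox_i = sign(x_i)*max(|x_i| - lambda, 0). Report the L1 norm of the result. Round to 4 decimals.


Soft-thresholding with lambda = 3.27:
prox(0.1395) = sign(0.1395)*max(|0.1395| - 3.27, 0) = 0.0
prox(4.1145) = sign(4.1145)*max(|4.1145| - 3.27, 0) = 0.8445
prox(7.1643) = sign(7.1643)*max(|7.1643| - 3.27, 0) = 3.8943
prox(5.974) = sign(5.974)*max(|5.974| - 3.27, 0) = 2.704
prox(x) = [0.0, 0.8445, 3.8943, 2.704]
||prox(x)||_1 = 0.0 + 0.8445 + 3.8943 + 2.704 = 7.4428


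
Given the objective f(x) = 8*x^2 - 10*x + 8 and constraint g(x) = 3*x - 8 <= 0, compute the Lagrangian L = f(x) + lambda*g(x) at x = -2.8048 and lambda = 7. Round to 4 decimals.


Step 1: Evaluate f(x).
f(-2.8048) = 8*(-2.8048)^2 - 10*(-2.8048) + 8 = 98.9832
Step 2: Evaluate g(x).
g(-2.8048) = 3*-2.8048 - 8 = -16.4144
Step 3: Compute Lagrangian.
L = 98.9832 + 7*-16.4144 = -15.9176


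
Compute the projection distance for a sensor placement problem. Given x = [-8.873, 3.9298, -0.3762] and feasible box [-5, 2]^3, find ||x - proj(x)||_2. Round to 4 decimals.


Project each component onto [-5, 2].
clip(-8.873) = -5.0, clip(3.9298) = 2.0, clip(-0.3762) = -0.3762
Projection = [-5.0, 2.0, -0.3762]
Squared diffs: [15.0001, 3.7241, 0.0]
Distance = sqrt(18.7242) = 4.3272


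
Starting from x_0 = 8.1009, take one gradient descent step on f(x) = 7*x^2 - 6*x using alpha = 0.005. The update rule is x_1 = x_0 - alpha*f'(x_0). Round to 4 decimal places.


We compute the gradient at x_0 and apply the update.
f'(x) = 14*x - 6
f'(8.1009) = 14*8.1009 - 6 = 107.4126
x_1 = 8.1009 - 0.005*107.4126 = 7.5638


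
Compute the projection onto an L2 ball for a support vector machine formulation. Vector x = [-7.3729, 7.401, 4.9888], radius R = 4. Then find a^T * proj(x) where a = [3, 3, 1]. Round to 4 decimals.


Step 1: Compute ||x|| (intermediates to 6 decimals).
||x|| = sqrt((-7.3729)^2 + 7.401^2 + 4.9888^2) = 11.576812
Step 2: Project.
Since ||x|| > R, scale = R/||x|| = 4/11.576812 = 0.345518, proj(x) = scale * x
proj(x) = [-2.54747, 2.557179, 1.72372]
Step 3: Dot product.
a^T * proj(x) = 3*(-2.54747) + 3*2.557179 + 1*1.72372 = 1.7528


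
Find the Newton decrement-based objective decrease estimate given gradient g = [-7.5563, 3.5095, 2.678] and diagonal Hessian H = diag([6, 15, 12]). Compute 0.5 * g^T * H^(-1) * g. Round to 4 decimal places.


Step 1: H is diagonal, so H^(-1) * g = [-1.2594, 0.234, 0.2232].
Step 2: g^T H^(-1) g = sum_i g_i^2 / H_ii
  = (-7.5563)^2/6 + (3.5095)^2/15 + (2.678)^2/12
  = 9.5163 + 0.8211 + 0.5976 = 10.935
Step 3: Objective decrease = 0.5 * g^T H^(-1) g = 5.4675


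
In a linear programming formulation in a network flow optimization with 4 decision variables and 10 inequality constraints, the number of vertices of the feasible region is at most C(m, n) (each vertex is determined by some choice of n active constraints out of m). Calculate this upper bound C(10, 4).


Each vertex corresponds to some choice of n active constraints out of m, so the number of vertices is at most C(m, n) = m! / (n!(m-n)!).
m = 10, n = 4
Numerator: 10 * 9 * 8 * 7
Denominator: 4! = 24
C(10, 4) = 210


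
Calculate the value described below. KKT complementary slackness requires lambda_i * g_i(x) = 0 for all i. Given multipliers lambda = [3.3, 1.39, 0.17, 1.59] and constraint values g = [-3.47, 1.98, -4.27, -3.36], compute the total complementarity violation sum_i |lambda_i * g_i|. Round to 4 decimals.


KKT complementary slackness check:
lambda_1 * g_1 = 3.3 * -3.47 = -11.451
lambda_2 * g_2 = 1.39 * 1.98 = 2.7522
lambda_3 * g_3 = 0.17 * -4.27 = -0.7259
lambda_4 * g_4 = 1.59 * -3.36 = -5.3424
Total violation = 11.451 + 2.7522 + 0.7259 + 5.3424 = 20.2715


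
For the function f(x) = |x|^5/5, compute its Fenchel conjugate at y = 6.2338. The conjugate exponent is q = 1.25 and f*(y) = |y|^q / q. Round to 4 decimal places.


The conjugate exponent q satisfies 1/p + 1/q = 1.
p = 5, so q = 5/(5 - 1) = 1.25
|y|^q = 6.2338^1.25 = 9.8501
f*(6.2338) = 9.8501 / 1.25 = 7.8801


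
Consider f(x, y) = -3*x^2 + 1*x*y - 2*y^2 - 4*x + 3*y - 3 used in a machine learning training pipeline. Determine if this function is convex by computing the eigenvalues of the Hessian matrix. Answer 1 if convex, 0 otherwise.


The Hessian of f(x,y) = -3*x^2 + 1*x*y - 2*y^2 - 4*x + 3*y - 3 is:
H = [[-6, 1], [1, -4]]
Trace = -6 - 4 = -10
Determinant = -6*-4 - (1)^2 = 23
Discriminant = (-10)^2 - 4*23 = 8.0
Eigenvalues: lambda_1 = -6.4142, lambda_2 = -3.5858
The function is not convex.

0


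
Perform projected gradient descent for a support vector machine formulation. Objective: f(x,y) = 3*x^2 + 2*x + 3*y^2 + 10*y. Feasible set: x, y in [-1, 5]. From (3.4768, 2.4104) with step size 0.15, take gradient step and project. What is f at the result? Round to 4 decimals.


Step 1: Compute gradient at (3.4768, 2.4104).
grad_x = 2*3*3.4768 + 2 = 22.8608
grad_y = 2*3*2.4104 + 10 = 24.4624
Step 2: Gradient step.
x_raw = 3.4768 - 0.15*22.8608 = 0.0477
y_raw = 2.4104 - 0.15*24.4624 = -1.259
Step 3: Project onto [-1, 5].
x_proj = clip(0.0477) = 0.0477
y_proj = clip(-1.259) = -1.0
Step 4: Evaluate f.
f(0.0477, -1.0) = -6.8978


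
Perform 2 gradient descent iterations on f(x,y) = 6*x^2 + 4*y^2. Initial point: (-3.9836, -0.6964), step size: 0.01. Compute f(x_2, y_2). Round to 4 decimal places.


Gradient descent on f(x,y) = 6*x^2 + 4*y^2.
Starting point: (-3.9836, -0.6964), alpha = 0.01
Step 1: grad_x = 2*6*-3.9836 = -47.8032, grad_y = 2*4*-0.6964 = -5.5712
  x_1 = -3.9836 - 0.01*-47.8032 = -3.5056
  y_1 = -0.6964 - 0.01*-5.5712 = -0.6407
Step 2: grad_x = 2*6*-3.5056 = -42.0668, grad_y = 2*4*-0.6407 = -5.1255
  x_2 = -3.5056 - 0.01*-42.0668 = -3.0849
  y_2 = -0.6407 - 0.01*-5.1255 = -0.5894
f(-3.0849, -0.5894) = 6*(-3.0849)^2 + 4*(-0.5894)^2 = 58.4894


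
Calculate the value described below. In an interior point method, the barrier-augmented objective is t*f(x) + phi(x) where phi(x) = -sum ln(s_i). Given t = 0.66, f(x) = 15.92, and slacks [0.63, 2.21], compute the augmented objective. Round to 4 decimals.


Step 1: Compute log-barrier.
ln values: [-0.462, 0.793]
phi = -(-0.462 + 0.793) = -0.331
Step 2: Compute augmented objective.
t*f(x) = 0.66*15.92 = 10.5072
Total = 10.5072 - 0.331 = 10.1762


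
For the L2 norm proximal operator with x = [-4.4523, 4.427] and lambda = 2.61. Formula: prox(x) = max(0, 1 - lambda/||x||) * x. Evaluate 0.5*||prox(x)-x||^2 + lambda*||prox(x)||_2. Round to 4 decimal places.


Step 1: Compute ||x||.
||x|| = 6.2786
Step 2: Compute scaling factor.
scale = max(0, 1 - 2.61/6.2786) = 0.5843
Step 3: prox(x) = [-2.6015, 2.5867]
||prox(x)|| = 3.6686
Step 4: Proximal objective.
0.5*||prox-x||^2 = 3.4061
lambda*||prox|| = 9.575
Total = 12.9812


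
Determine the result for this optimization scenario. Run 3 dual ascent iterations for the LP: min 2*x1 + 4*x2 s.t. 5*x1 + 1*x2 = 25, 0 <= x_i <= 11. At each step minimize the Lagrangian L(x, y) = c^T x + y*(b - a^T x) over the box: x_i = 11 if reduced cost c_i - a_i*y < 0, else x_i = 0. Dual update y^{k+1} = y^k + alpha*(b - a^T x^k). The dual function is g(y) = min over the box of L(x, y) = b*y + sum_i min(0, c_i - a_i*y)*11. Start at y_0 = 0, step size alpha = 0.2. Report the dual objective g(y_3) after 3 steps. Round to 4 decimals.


Dual ascent for LP: min 2*x1 + 4*x2, 5*x1 + 1*x2 = 25, 0 <= x_i <= 11
Step 1: y^k = 0.0, reduced costs: (2.0, 4.0)
  x^k = (0.0, 0.0), subgradient = b - a^T x = 25.0
  y^{k+1} = 0.0 + 0.2*25.0 = 5.0
Step 2: y^k = 5.0, reduced costs: (-23.0, -1.0)
  x^k = (11.0, 11.0), subgradient = b - a^T x = -41.0
  y^{k+1} = 5.0 + 0.2*-41.0 = -3.2
Step 3: y^k = -3.2, reduced costs: (18.0, 7.2)
  x^k = (0.0, 0.0), subgradient = b - a^T x = 25.0
  y^{k+1} = -3.2 + 0.2*25.0 = 1.8
Dual objective at y_3 = 1.8: reduced costs (-7.0, 2.2), box minimizer x = (11.0, 0.0)
g(y_3) = b*y + (c1 - a1*y)*x1 + (c2 - a2*y)*x2 = 25*1.8 + (-7.0)*11.0 + 2.2*0.0 = 45.0 - 77.0 + 0.0 = -32.0


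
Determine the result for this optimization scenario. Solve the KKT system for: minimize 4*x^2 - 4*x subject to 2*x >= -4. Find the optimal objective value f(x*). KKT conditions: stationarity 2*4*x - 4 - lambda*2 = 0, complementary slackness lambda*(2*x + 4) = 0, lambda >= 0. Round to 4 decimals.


Step 1: Try lambda = 0 (constraint inactive).
Stationarity: 2*4*x - 4 = 0
x* = 4/(2*4) = 0.5
Check constraint: 2*0.5 = 1.0 >= -4 -- satisfied.
Step 2: Compute optimal value.
f(x*) = 4*0.5^2 - 4*0.5 = -1.0


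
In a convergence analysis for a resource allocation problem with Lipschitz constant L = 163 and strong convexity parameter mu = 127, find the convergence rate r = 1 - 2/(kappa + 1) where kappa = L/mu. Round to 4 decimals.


Step 1: Compute the condition number.
kappa = L/mu = 163/127 = 1.2835
Step 2: Compute the convergence rate.
r = 1 - 2/(kappa + 1) = 1 - 2*mu/(L + mu) = (L - mu)/(L + mu) = 36/290 = 0.1241


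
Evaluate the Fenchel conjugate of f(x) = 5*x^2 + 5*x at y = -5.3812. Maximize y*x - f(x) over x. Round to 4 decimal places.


f*(y) = sup_x {y*x - a*x^2 - b*x} = sup_x {(y-b)*x - a*x^2}
FOC: (y - b) - 2a*x = 0 => x* = (y - b)/(2a)
x* = (-5.3812 - 5)/(2*5) = -1.0381
f*(-5.3812) = (y-b)^2/(4a) = (-5.3812 - 5)^2/(4*5)
= 107.7693/20 = 5.3885


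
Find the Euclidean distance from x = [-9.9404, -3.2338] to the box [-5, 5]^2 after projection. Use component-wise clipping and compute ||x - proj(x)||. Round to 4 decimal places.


Project each component onto [-5, 5].
clip(-9.9404) = -5.0, clip(-3.2338) = -3.2338
Projection = [-5.0, -3.2338]
Squared diffs: [24.4076, 0.0]
Distance = sqrt(24.4076) = 4.9404


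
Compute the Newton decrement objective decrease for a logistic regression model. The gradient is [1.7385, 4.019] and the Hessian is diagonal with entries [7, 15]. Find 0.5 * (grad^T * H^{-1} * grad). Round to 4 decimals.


Step 1: H is diagonal, so H^(-1) * g = [0.2484, 0.2679].
Step 2: g^T H^(-1) g = sum_i g_i^2 / H_ii
  = (1.7385)^2/7 + (4.019)^2/15
  = 0.4318 + 1.0768 = 1.5086
Step 3: Objective decrease = 0.5 * g^T H^(-1) g = 0.7543


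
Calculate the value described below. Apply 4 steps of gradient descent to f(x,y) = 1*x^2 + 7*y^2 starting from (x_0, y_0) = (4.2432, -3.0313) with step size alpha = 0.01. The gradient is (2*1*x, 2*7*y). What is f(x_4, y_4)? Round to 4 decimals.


Gradient descent on f(x,y) = 1*x^2 + 7*y^2.
Starting point: (4.2432, -3.0313), alpha = 0.01
Step 1: grad_x = 2*1*4.2432 = 8.4864, grad_y = 2*7*-3.0313 = -42.4382
  x_1 = 4.2432 - 0.01*8.4864 = 4.1583
  y_1 = -3.0313 - 0.01*-42.4382 = -2.6069
Step 2: grad_x = 2*1*4.1583 = 8.3167, grad_y = 2*7*-2.6069 = -36.4969
  x_2 = 4.1583 - 0.01*8.3167 = 4.0752
  y_2 = -2.6069 - 0.01*-36.4969 = -2.2419
Step 3: grad_x = 2*1*4.0752 = 8.1503, grad_y = 2*7*-2.2419 = -31.3873
  x_3 = 4.0752 - 0.01*8.1503 = 3.9937
  y_3 = -2.2419 - 0.01*-31.3873 = -1.9281
Step 4: grad_x = 2*1*3.9937 = 7.9873, grad_y = 2*7*-1.9281 = -26.9931
  x_4 = 3.9937 - 0.01*7.9873 = 3.9138
  y_4 = -1.9281 - 0.01*-26.9931 = -1.6581
f(3.9138, -1.6581) = 1*3.9138^2 + 7*(-1.6581)^2 = 34.5639


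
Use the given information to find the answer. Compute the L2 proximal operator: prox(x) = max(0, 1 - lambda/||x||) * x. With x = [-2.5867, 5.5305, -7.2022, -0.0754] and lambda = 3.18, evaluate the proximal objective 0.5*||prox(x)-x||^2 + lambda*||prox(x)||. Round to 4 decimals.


Step 1: Compute ||x||.
||x|| = 9.4422
Step 2: Compute scaling factor.
scale = max(0, 1 - 3.18/9.4422) = 0.6632
Step 3: prox(x) = [-1.7155, 3.6679, -4.7766, -0.05]
||prox(x)|| = 6.2622
Step 4: Proximal objective.
0.5*||prox-x||^2 = 5.0562
lambda*||prox|| = 19.9138
Total = 24.9699


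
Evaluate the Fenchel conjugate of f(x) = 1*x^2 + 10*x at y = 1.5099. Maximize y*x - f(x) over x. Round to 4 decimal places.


f*(y) = sup_x {y*x - a*x^2 - b*x} = sup_x {(y-b)*x - a*x^2}
FOC: (y - b) - 2a*x = 0 => x* = (y - b)/(2a)
x* = (1.5099 - 10)/(2*1) = -4.2451
f*(1.5099) = (y-b)^2/(4a) = (1.5099 - 10)^2/(4*1)
= 72.0818/4 = 18.0204


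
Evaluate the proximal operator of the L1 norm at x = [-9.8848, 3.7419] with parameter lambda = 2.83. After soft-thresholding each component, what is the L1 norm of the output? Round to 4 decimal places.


Soft-thresholding with lambda = 2.83:
prox(-9.8848) = sign(-9.8848)*max(|-9.8848| - 2.83, 0) = -7.0548
prox(3.7419) = sign(3.7419)*max(|3.7419| - 2.83, 0) = 0.9119
prox(x) = [-7.0548, 0.9119]
||prox(x)||_1 = 7.0548 + 0.9119 = 7.9667


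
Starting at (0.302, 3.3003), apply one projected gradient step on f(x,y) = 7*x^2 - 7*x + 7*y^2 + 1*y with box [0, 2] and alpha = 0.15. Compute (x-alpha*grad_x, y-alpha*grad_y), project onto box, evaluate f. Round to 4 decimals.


Step 1: Compute gradient at (0.302, 3.3003).
grad_x = 2*7*0.302 - 7 = -2.772
grad_y = 2*7*3.3003 + 1 = 47.2042
Step 2: Gradient step.
x_raw = 0.302 - 0.15*-2.772 = 0.7178
y_raw = 3.3003 - 0.15*47.2042 = -3.7803
Step 3: Project onto [0, 2].
x_proj = clip(0.7178) = 0.7178
y_proj = clip(-3.7803) = 0.0
Step 4: Evaluate f.
f(0.7178, 0.0) = -1.4179


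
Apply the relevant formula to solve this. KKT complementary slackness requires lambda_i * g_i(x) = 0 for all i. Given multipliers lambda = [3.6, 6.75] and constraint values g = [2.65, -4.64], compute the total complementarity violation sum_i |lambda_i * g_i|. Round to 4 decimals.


KKT complementary slackness check:
lambda_1 * g_1 = 3.6 * 2.65 = 9.54
lambda_2 * g_2 = 6.75 * -4.64 = -31.32
Total violation = 9.54 + 31.32 = 40.86


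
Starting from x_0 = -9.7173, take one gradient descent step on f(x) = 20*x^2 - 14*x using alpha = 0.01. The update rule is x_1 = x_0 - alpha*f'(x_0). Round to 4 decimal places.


We compute the gradient at x_0 and apply the update.
f'(x) = 40*x - 14
f'(-9.7173) = 40*-9.7173 - 14 = -402.692
x_1 = -9.7173 - 0.01*-402.692 = -5.6904


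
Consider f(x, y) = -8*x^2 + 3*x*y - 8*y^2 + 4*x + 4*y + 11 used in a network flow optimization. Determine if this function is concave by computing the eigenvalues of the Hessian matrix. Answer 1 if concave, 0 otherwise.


The Hessian of f(x,y) = -8*x^2 + 3*x*y - 8*y^2 + 4*x + 4*y + 11 is:
H = [[-16, 3], [3, -16]]
Trace = -16 - 16 = -32
Determinant = -16*-16 - (3)^2 = 247
Discriminant = (-32)^2 - 4*247 = 36.0
Eigenvalues: lambda_1 = -19.0, lambda_2 = -13.0
The function is concave.

1


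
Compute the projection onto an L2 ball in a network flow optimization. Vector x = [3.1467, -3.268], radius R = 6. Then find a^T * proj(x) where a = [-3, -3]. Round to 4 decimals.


Step 1: Compute ||x|| (intermediates to 6 decimals).
||x|| = sqrt(3.1467^2 + (-3.268)^2) = 4.536689
Step 2: Project.
Since ||x|| <= R, proj = x (no scaling needed).
proj(x) = [3.1467, -3.268]
Step 3: Dot product.
a^T * proj(x) = -3*3.1467 - 3*(-3.268) = 0.3639


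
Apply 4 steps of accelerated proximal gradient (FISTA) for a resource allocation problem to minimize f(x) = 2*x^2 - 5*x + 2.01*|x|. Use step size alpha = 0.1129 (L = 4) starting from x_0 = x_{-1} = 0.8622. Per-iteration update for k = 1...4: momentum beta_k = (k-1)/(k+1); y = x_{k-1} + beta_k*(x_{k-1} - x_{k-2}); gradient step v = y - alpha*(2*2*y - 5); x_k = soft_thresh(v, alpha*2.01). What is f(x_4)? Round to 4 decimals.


FISTA on f(x) = 2*x^2 - 5*x + 2.01*|x|
L = 4, alpha = 0.1129
Iteration 1: beta = 0.0, y = 0.8622 + 0.0*(0.8622 - 0.8622) = 0.8622
  grad(y) = -1.5512, v = y - alpha*grad = 1.0373
  prox(v) = soft_thresh(1.0373, 0.2269) = 0.8104
Iteration 2: beta = 0.3333, y = 0.8104 + 0.3333*(0.8104 - 0.8622) = 0.7931
  grad(y) = -1.8275, v = y - alpha*grad = 0.9995
  prox(v) = soft_thresh(0.9995, 0.2269) = 0.7725
Iteration 3: beta = 0.5, y = 0.7725 + 0.5*(0.7725 - 0.8104) = 0.7536
  grad(y) = -1.9856, v = y - alpha*grad = 0.9778
  prox(v) = soft_thresh(0.9778, 0.2269) = 0.7508
Iteration 4: beta = 0.6, y = 0.7508 + 0.6*(0.7508 - 0.7725) = 0.7378
  grad(y) = -2.0487, v = y - alpha*grad = 0.9691
  prox(v) = soft_thresh(0.9691, 0.2269) = 0.7422
f(x_4) = 2*0.7422^2 - 5*0.7422 + 2.01*|0.7422| = -1.1175


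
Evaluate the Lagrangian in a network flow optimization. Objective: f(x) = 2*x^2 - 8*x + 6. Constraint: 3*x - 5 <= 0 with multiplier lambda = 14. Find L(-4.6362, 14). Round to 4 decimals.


Step 1: Evaluate f(x).
f(-4.6362) = 2*(-4.6362)^2 - 8*(-4.6362) + 6 = 86.0783
Step 2: Evaluate g(x).
g(-4.6362) = 3*-4.6362 - 5 = -18.9086
Step 3: Compute Lagrangian.
L = 86.0783 + 14*-18.9086 = -178.6421


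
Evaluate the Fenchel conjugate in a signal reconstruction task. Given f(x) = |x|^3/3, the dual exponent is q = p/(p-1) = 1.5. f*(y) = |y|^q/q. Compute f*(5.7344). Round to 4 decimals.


The conjugate exponent q satisfies 1/p + 1/q = 1.
p = 3, so q = 3/(3 - 1) = 1.5
|y|^q = 5.7344^1.5 = 13.7319
f*(5.7344) = 13.7319 / 1.5 = 9.1546


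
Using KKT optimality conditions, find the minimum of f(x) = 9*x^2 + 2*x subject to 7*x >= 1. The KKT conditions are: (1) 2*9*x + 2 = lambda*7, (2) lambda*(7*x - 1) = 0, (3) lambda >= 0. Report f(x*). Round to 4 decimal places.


Step 1: Try lambda = 0 (constraint inactive).
x_unc = -2/(2*9) = -0.1111
Check: 7*-0.1111 = -0.7777 < 1 -- violated!
Step 2: Constraint must be active: 7*x = 1
x* = 1/7 = 0.1429 (rounded; the exact value 1/7 is used below)
lambda = (2*9*(1/7) + 2)/7 = 0.6531
Step 3: Compute optimal value.
f(x*) = 9*(1/7)^2 + 2*(1/7) = 0.4694


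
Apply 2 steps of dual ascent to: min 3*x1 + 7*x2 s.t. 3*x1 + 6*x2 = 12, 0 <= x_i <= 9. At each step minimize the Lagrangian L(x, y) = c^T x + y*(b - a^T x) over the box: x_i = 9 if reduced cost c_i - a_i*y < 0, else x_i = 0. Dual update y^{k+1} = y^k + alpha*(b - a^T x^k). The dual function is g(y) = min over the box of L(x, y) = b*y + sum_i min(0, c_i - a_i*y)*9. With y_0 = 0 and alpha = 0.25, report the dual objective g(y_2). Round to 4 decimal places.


Dual ascent for LP: min 3*x1 + 7*x2, 3*x1 + 6*x2 = 12, 0 <= x_i <= 9
Step 1: y^k = 0.0, reduced costs: (3.0, 7.0)
  x^k = (0.0, 0.0), subgradient = b - a^T x = 12.0
  y^{k+1} = 0.0 + 0.25*12.0 = 3.0
Step 2: y^k = 3.0, reduced costs: (-6.0, -11.0)
  x^k = (9.0, 9.0), subgradient = b - a^T x = -69.0
  y^{k+1} = 3.0 + 0.25*-69.0 = -14.25
Dual objective at y_2 = -14.25: reduced costs (45.75, 92.5), box minimizer x = (0.0, 0.0)
g(y_2) = b*y + (c1 - a1*y)*x1 + (c2 - a2*y)*x2 = 12*(-14.25) + 45.75*0.0 + 92.5*0.0 = -171.0 + 0.0 + 0.0 = -171.0


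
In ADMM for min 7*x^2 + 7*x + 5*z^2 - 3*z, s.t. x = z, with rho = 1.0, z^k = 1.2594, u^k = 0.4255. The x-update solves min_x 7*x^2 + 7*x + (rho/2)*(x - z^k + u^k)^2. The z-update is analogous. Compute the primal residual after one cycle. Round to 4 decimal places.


ADMM iteration with rho = 1.0, z^k = 1.2594, u^k = 0.4255
Step 1: x-update.
Minimize 7*x^2 + 7*x + (1.0/2)*(x - 1.2594 + 0.4255)^2
FOC: (2*7 + 1.0)*x = -7 + 1.0*(1.2594 - 0.4255)
x^{k+1} = -0.4111
Step 2: z-update.
Minimize 5*z^2 - 3*z + (1.0/2)*(-0.4111 - z + 0.4255)^2
FOC: (2*5 + 1.0)*z = 3 + 1.0*(-0.4111 + 0.4255)
z^{k+1} = 0.274
Step 3: u-update.
u^{k+1} = 0.4255 - 0.4111 - 0.274 = -0.2596
Step 4: Primal residual = |-0.4111 - 0.274| = 0.6851


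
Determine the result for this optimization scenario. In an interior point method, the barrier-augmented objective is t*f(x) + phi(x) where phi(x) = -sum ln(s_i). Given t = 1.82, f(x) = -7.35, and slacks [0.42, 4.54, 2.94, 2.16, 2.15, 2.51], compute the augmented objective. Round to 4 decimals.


Step 1: Compute log-barrier.
ln values: [-0.8675, 1.5129, 1.0784, 0.7701, 0.7655, 0.9203]
phi = -(-0.8675 + 1.5129 + 1.0784 + 0.7701 + 0.7655 + 0.9203) = -4.1797
Step 2: Compute augmented objective.
t*f(x) = 1.82*-7.35 = -13.377
Total = -13.377 - 4.1797 = -17.5567


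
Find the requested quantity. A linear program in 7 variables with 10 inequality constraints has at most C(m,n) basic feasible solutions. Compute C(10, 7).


Each vertex corresponds to some choice of n active constraints out of m, so the number of vertices is at most C(m, n) = m! / (n!(m-n)!).
m = 10, n = 7
Numerator: 10 * 9 * 8 * 7 * 6 * 5 * 4
Denominator: 7! = 5040
C(10, 7) = 120


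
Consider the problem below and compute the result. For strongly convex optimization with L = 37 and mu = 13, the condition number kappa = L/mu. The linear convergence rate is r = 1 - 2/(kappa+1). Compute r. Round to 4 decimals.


Step 1: Compute the condition number.
kappa = L/mu = 37/13 = 2.8462
Step 2: Compute the convergence rate.
r = 1 - 2/(kappa + 1) = 1 - 2*mu/(L + mu) = (L - mu)/(L + mu) = 24/50 = 0.48


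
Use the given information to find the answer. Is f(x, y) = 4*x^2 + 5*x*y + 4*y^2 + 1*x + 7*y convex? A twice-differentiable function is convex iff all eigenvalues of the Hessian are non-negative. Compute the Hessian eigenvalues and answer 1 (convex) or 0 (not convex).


The Hessian of f(x,y) = 4*x^2 + 5*x*y + 4*y^2 + 1*x + 7*y is:
H = [[8, 5], [5, 8]]
Trace = 8 + 8 = 16
Determinant = 8*8 - (5)^2 = 39
Discriminant = (16)^2 - 4*39 = 100.0
Eigenvalues: lambda_1 = 3.0, lambda_2 = 13.0
The function is convex.

1


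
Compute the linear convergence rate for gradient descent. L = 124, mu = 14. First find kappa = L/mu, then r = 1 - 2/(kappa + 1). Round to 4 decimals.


Step 1: Compute the condition number.
kappa = L/mu = 124/14 = 8.8571
Step 2: Compute the convergence rate.
r = 1 - 2/(kappa + 1) = 1 - 2*mu/(L + mu) = (L - mu)/(L + mu) = 110/138 = 0.7971


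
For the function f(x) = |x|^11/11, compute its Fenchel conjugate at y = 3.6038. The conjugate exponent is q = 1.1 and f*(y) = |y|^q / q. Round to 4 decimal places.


The conjugate exponent q satisfies 1/p + 1/q = 1.
p = 11, so q = 11/(11 - 1) = 1.1
|y|^q = 3.6038^1.1 = 4.0967
f*(3.6038) = 4.0967 / 1.1 = 3.7243


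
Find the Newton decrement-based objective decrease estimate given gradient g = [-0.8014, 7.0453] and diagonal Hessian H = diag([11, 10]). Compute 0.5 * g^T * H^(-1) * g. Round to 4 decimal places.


Step 1: H is diagonal, so H^(-1) * g = [-0.0729, 0.7045].
Step 2: g^T H^(-1) g = sum_i g_i^2 / H_ii
  = (-0.8014)^2/11 + (7.0453)^2/10
  = 0.0584 + 4.9636 = 5.022
Step 3: Objective decrease = 0.5 * g^T H^(-1) g = 2.511


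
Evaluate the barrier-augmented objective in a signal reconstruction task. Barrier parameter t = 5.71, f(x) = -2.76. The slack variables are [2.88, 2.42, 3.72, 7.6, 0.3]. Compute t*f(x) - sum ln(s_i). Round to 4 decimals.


Step 1: Compute log-barrier.
ln values: [1.0578, 0.8838, 1.3137, 2.0281, -1.204]
phi = -(1.0578 + 0.8838 + 1.3137 + 2.0281 - 1.204) = -4.0795
Step 2: Compute augmented objective.
t*f(x) = 5.71*-2.76 = -15.7596
Total = -15.7596 - 4.0795 = -19.8391


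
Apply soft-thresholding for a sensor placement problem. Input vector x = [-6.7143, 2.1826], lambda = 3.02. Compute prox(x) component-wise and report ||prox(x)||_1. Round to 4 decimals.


Soft-thresholding with lambda = 3.02:
prox(-6.7143) = sign(-6.7143)*max(|-6.7143| - 3.02, 0) = -3.6943
prox(2.1826) = sign(2.1826)*max(|2.1826| - 3.02, 0) = 0.0
prox(x) = [-3.6943, 0.0]
||prox(x)||_1 = 3.6943 + 0.0 = 3.6943


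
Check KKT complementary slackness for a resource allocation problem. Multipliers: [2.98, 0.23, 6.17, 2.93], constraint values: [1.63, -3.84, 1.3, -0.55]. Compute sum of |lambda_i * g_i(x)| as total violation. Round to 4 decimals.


KKT complementary slackness check:
lambda_1 * g_1 = 2.98 * 1.63 = 4.8574
lambda_2 * g_2 = 0.23 * -3.84 = -0.8832
lambda_3 * g_3 = 6.17 * 1.3 = 8.021
lambda_4 * g_4 = 2.93 * -0.55 = -1.6115
Total violation = 4.8574 + 0.8832 + 8.021 + 1.6115 = 15.3731


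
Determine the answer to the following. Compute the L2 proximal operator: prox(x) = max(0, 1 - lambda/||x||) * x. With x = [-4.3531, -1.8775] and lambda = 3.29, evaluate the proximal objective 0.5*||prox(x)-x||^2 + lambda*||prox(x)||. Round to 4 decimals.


Step 1: Compute ||x||.
||x|| = 4.7407
Step 2: Compute scaling factor.
scale = max(0, 1 - 3.29/4.7407) = 0.306
Step 3: prox(x) = [-1.3321, -0.5745]
||prox(x)|| = 1.4507
Step 4: Proximal objective.
0.5*||prox-x||^2 = 5.4121
lambda*||prox|| = 4.7728
Total = 10.1849


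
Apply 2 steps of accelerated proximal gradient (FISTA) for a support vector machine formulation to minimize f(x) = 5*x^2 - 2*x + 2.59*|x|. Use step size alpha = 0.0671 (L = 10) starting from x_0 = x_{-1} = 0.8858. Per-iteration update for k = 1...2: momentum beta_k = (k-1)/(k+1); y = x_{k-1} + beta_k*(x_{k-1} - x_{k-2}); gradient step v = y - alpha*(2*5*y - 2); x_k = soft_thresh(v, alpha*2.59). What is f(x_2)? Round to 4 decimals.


FISTA on f(x) = 5*x^2 - 2*x + 2.59*|x|
L = 10, alpha = 0.0671
Iteration 1: beta = 0.0, y = 0.8858 + 0.0*(0.8858 - 0.8858) = 0.8858
  grad(y) = 6.858, v = y - alpha*grad = 0.4256
  prox(v) = soft_thresh(0.4256, 0.1738) = 0.2518
Iteration 2: beta = 0.3333, y = 0.2518 + 0.3333*(0.2518 - 0.8858) = 0.0405
  grad(y) = -1.5948, v = y - alpha*grad = 0.1475
  prox(v) = soft_thresh(0.1475, 0.1738) = 0.0
f(x_2) = 5*0.0^2 - 2*0.0 + 2.59*|0.0| = 0.0


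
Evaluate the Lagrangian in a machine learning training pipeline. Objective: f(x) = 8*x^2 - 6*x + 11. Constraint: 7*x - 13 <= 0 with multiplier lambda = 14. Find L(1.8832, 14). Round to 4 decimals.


Step 1: Evaluate f(x).
f(1.8832) = 8*1.8832^2 - 6*1.8832 + 11 = 28.0723
Step 2: Evaluate g(x).
g(1.8832) = 7*1.8832 - 13 = 0.1824
Step 3: Compute Lagrangian.
L = 28.0723 + 14*0.1824 = 30.6259


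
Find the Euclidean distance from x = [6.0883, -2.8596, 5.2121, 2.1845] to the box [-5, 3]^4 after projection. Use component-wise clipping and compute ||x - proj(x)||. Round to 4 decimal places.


Project each component onto [-5, 3].
clip(6.0883) = 3.0, clip(-2.8596) = -2.8596, clip(5.2121) = 3.0, clip(2.1845) = 2.1845
Projection = [3.0, -2.8596, 3.0, 2.1845]
Squared diffs: [9.5376, 0.0, 4.8934, 0.0]
Distance = sqrt(14.431) = 3.7988


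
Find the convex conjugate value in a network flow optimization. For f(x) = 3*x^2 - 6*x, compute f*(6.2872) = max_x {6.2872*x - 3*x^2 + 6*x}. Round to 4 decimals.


f*(y) = sup_x {y*x - a*x^2 - b*x} = sup_x {(y-b)*x - a*x^2}
FOC: (y - b) - 2a*x = 0 => x* = (y - b)/(2a)
x* = (6.2872 + 6)/(2*3) = 2.0479
f*(6.2872) = (y-b)^2/(4a) = (6.2872 + 6)^2/(4*3)
= 150.9753/12 = 12.5813


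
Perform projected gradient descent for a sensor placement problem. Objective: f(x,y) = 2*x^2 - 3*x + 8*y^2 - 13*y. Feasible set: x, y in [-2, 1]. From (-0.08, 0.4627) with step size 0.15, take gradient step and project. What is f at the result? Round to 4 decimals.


Step 1: Compute gradient at (-0.08, 0.4627).
grad_x = 2*2*-0.08 - 3 = -3.32
grad_y = 2*8*0.4627 - 13 = -5.5968
Step 2: Gradient step.
x_raw = -0.08 - 0.15*-3.32 = 0.418
y_raw = 0.4627 - 0.15*-5.5968 = 1.3022
Step 3: Project onto [-2, 1].
x_proj = clip(0.418) = 0.418
y_proj = clip(1.3022) = 1.0
Step 4: Evaluate f.
f(0.418, 1.0) = -5.9046


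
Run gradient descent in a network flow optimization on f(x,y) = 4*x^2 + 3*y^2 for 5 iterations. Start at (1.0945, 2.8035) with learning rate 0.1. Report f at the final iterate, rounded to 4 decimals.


Gradient descent on f(x,y) = 4*x^2 + 3*y^2.
Starting point: (1.0945, 2.8035), alpha = 0.1
Step 1: grad_x = 2*4*1.0945 = 8.756, grad_y = 2*3*2.8035 = 16.821
  x_1 = 1.0945 - 0.1*8.756 = 0.2189
  y_1 = 2.8035 - 0.1*16.821 = 1.1214
Step 2: grad_x = 2*4*0.2189 = 1.7512, grad_y = 2*3*1.1214 = 6.7284
  x_2 = 0.2189 - 0.1*1.7512 = 0.0438
  y_2 = 1.1214 - 0.1*6.7284 = 0.4486
Step 3: grad_x = 2*4*0.0438 = 0.3502, grad_y = 2*3*0.4486 = 2.6914
  x_3 = 0.0438 - 0.1*0.3502 = 0.0088
  y_3 = 0.4486 - 0.1*2.6914 = 0.1794
Step 4: grad_x = 2*4*0.0088 = 0.07, grad_y = 2*3*0.1794 = 1.0765
  x_4 = 0.0088 - 0.1*0.07 = 0.0018
  y_4 = 0.1794 - 0.1*1.0765 = 0.0718
Step 5: grad_x = 2*4*0.0018 = 0.014, grad_y = 2*3*0.0718 = 0.4306
  x_5 = 0.0018 - 0.1*0.014 = 0.0004
  y_5 = 0.0718 - 0.1*0.4306 = 0.0287
f(0.0004, 0.0287) = 4*0.0004^2 + 3*0.0287^2 = 0.0025


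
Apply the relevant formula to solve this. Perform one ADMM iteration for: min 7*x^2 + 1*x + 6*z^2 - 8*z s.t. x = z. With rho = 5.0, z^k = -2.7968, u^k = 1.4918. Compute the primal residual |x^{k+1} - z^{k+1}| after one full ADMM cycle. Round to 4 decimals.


ADMM iteration with rho = 5.0, z^k = -2.7968, u^k = 1.4918
Step 1: x-update.
Minimize 7*x^2 + 1*x + (5.0/2)*(x + 2.7968 + 1.4918)^2
FOC: (2*7 + 5.0)*x = -1 + 5.0*(-2.7968 - 1.4918)
x^{k+1} = -1.1812
Step 2: z-update.
Minimize 6*z^2 - 8*z + (5.0/2)*(-1.1812 - z + 1.4918)^2
FOC: (2*6 + 5.0)*z = 8 + 5.0*(-1.1812 + 1.4918)
z^{k+1} = 0.5619
Step 3: u-update.
u^{k+1} = 1.4918 - 1.1812 - 0.5619 = -0.2513
Step 4: Primal residual = |-1.1812 - 0.5619| = 1.7431


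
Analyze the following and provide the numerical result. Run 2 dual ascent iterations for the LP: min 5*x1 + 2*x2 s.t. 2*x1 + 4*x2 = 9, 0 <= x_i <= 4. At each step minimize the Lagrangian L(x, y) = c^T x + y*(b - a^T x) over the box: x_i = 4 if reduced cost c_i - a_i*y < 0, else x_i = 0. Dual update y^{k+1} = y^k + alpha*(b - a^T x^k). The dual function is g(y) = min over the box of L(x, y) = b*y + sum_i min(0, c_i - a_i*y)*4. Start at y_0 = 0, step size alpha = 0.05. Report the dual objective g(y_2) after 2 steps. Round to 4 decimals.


Dual ascent for LP: min 5*x1 + 2*x2, 2*x1 + 4*x2 = 9, 0 <= x_i <= 4
Step 1: y^k = 0.0, reduced costs: (5.0, 2.0)
  x^k = (0.0, 0.0), subgradient = b - a^T x = 9.0
  y^{k+1} = 0.0 + 0.05*9.0 = 0.45
Step 2: y^k = 0.45, reduced costs: (4.1, 0.2)
  x^k = (0.0, 0.0), subgradient = b - a^T x = 9.0
  y^{k+1} = 0.45 + 0.05*9.0 = 0.9
Dual objective at y_2 = 0.9: reduced costs (3.2, -1.6), box minimizer x = (0.0, 4.0)
g(y_2) = b*y + (c1 - a1*y)*x1 + (c2 - a2*y)*x2 = 9*0.9 + 3.2*0.0 + (-1.6)*4.0 = 8.1 + 0.0 - 6.4 = 1.7


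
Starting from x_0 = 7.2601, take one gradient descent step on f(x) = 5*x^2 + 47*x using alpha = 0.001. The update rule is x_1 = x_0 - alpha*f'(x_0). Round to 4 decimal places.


We compute the gradient at x_0 and apply the update.
f'(x) = 10*x + 47
f'(7.2601) = 10*7.2601 + 47 = 119.601
x_1 = 7.2601 - 0.001*119.601 = 7.1405


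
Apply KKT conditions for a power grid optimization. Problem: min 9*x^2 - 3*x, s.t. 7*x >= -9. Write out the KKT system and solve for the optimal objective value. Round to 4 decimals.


Step 1: Try lambda = 0 (constraint inactive).
Stationarity: 2*9*x - 3 = 0
x* = 3/(2*9) = 1/6 = 0.1667 (rounded; the exact value 1/6 is used below)
Check constraint: 7*0.1667 = 1.1669 >= -9 -- satisfied.
Step 2: Compute optimal value.
f(x*) = 9*(1/6)^2 - 3*(1/6) = -0.25


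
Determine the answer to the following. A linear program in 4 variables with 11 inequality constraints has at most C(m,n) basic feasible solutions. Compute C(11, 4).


Each vertex corresponds to some choice of n active constraints out of m, so the number of vertices is at most C(m, n) = m! / (n!(m-n)!).
m = 11, n = 4
Numerator: 11 * 10 * 9 * 8
Denominator: 4! = 24
C(11, 4) = 330


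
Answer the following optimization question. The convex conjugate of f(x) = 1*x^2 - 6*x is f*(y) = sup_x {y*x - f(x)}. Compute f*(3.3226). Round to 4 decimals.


f*(y) = sup_x {y*x - a*x^2 - b*x} = sup_x {(y-b)*x - a*x^2}
FOC: (y - b) - 2a*x = 0 => x* = (y - b)/(2a)
x* = (3.3226 + 6)/(2*1) = 4.6613
f*(3.3226) = (y-b)^2/(4a) = (3.3226 + 6)^2/(4*1)
= 86.9109/4 = 21.7277


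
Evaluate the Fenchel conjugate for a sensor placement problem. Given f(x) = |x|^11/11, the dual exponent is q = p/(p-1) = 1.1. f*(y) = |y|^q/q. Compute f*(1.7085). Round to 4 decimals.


The conjugate exponent q satisfies 1/p + 1/q = 1.
p = 11, so q = 11/(11 - 1) = 1.1
|y|^q = 1.7085^1.1 = 1.8025
f*(1.7085) = 1.8025 / 1.1 = 1.6386


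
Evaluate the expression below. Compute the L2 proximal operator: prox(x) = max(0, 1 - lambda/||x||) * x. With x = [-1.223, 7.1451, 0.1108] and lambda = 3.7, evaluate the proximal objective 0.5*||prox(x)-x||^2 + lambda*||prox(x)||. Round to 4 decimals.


Step 1: Compute ||x||.
||x|| = 7.2499
Step 2: Compute scaling factor.
scale = max(0, 1 - 3.7/7.2499) = 0.4896
Step 3: prox(x) = [-0.5988, 3.4986, 0.0543]
||prox(x)|| = 3.5499
Step 4: Proximal objective.
0.5*||prox-x||^2 = 6.845
lambda*||prox|| = 13.1346
Total = 19.9795


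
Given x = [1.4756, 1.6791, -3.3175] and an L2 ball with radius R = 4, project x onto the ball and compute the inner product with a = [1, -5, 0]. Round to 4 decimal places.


Step 1: Compute ||x|| (intermediates to 6 decimals).
||x|| = sqrt(1.4756^2 + 1.6791^2 + (-3.3175)^2) = 4.000322
Step 2: Project.
Since ||x|| > R, scale = R/||x|| = 4/4.000322 = 0.99992, proj(x) = scale * x
proj(x) = [1.475482, 1.678966, -3.317235]
Step 3: Dot product.
a^T * proj(x) = 1*1.475482 - 5*1.678966 + 0*(-3.317235) = -6.9193


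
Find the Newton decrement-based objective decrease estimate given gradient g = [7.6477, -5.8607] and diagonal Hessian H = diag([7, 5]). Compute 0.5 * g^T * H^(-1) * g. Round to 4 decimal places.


Step 1: H is diagonal, so H^(-1) * g = [1.0925, -1.1721].
Step 2: g^T H^(-1) g = sum_i g_i^2 / H_ii
  = (7.6477)^2/7 + (-5.8607)^2/5
  = 8.3553 + 6.8696 = 15.2249
Step 3: Objective decrease = 0.5 * g^T H^(-1) g = 7.6124


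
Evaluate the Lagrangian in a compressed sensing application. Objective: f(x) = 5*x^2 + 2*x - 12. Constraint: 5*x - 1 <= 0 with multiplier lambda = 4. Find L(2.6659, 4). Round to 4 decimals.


Step 1: Evaluate f(x).
f(2.6659) = 5*2.6659^2 + 2*2.6659 - 12 = 28.8669
Step 2: Evaluate g(x).
g(2.6659) = 5*2.6659 - 1 = 12.3295
Step 3: Compute Lagrangian.
L = 28.8669 + 4*12.3295 = 78.1849


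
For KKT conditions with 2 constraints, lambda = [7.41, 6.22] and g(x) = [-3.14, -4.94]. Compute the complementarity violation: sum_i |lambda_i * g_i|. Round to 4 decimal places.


KKT complementary slackness check:
lambda_1 * g_1 = 7.41 * -3.14 = -23.2674
lambda_2 * g_2 = 6.22 * -4.94 = -30.7268
Total violation = 23.2674 + 30.7268 = 53.9942


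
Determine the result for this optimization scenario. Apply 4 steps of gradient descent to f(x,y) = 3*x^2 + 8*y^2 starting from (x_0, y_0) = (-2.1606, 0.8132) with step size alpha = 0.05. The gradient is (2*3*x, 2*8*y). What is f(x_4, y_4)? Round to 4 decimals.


Gradient descent on f(x,y) = 3*x^2 + 8*y^2.
Starting point: (-2.1606, 0.8132), alpha = 0.05
Step 1: grad_x = 2*3*-2.1606 = -12.9636, grad_y = 2*8*0.8132 = 13.0112
  x_1 = -2.1606 - 0.05*-12.9636 = -1.5124
  y_1 = 0.8132 - 0.05*13.0112 = 0.1626
Step 2: grad_x = 2*3*-1.5124 = -9.0745, grad_y = 2*8*0.1626 = 2.6022
  x_2 = -1.5124 - 0.05*-9.0745 = -1.0587
  y_2 = 0.1626 - 0.05*2.6022 = 0.0325
Step 3: grad_x = 2*3*-1.0587 = -6.3522, grad_y = 2*8*0.0325 = 0.5204
  x_3 = -1.0587 - 0.05*-6.3522 = -0.7411
  y_3 = 0.0325 - 0.05*0.5204 = 0.0065
Step 4: grad_x = 2*3*-0.7411 = -4.4465, grad_y = 2*8*0.0065 = 0.1041
  x_4 = -0.7411 - 0.05*-4.4465 = -0.5188
  y_4 = 0.0065 - 0.05*0.1041 = 0.0013
f(-0.5188, 0.0013) = 3*(-0.5188)^2 + 8*0.0013^2 = 0.8073


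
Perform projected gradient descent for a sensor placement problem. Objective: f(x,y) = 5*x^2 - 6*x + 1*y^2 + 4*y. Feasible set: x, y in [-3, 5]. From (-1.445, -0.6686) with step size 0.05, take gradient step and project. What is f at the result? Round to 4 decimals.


Step 1: Compute gradient at (-1.445, -0.6686).
grad_x = 2*5*-1.445 - 6 = -20.45
grad_y = 2*1*-0.6686 + 4 = 2.6628
Step 2: Gradient step.
x_raw = -1.445 - 0.05*-20.45 = -0.4225
y_raw = -0.6686 - 0.05*2.6628 = -0.8017
Step 3: Project onto [-3, 5].
x_proj = clip(-0.4225) = -0.4225
y_proj = clip(-0.8017) = -0.8017
Step 4: Evaluate f.
f(-0.4225, -0.8017) = 0.8634


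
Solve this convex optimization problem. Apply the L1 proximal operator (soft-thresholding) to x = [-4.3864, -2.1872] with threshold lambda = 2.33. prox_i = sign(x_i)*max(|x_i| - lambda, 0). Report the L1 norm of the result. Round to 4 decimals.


Soft-thresholding with lambda = 2.33:
prox(-4.3864) = sign(-4.3864)*max(|-4.3864| - 2.33, 0) = -2.0564
prox(-2.1872) = sign(-2.1872)*max(|-2.1872| - 2.33, 0) = 0.0
prox(x) = [-2.0564, 0.0]
||prox(x)||_1 = 2.0564 + 0.0 = 2.0564


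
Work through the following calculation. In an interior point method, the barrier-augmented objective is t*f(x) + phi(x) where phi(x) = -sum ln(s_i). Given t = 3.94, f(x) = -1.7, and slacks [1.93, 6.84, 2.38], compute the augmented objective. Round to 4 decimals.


Step 1: Compute log-barrier.
ln values: [0.6575, 1.9228, 0.8671]
phi = -(0.6575 + 1.9228 + 0.8671) = -3.4474
Step 2: Compute augmented objective.
t*f(x) = 3.94*-1.7 = -6.698
Total = -6.698 - 3.4474 = -10.1454
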